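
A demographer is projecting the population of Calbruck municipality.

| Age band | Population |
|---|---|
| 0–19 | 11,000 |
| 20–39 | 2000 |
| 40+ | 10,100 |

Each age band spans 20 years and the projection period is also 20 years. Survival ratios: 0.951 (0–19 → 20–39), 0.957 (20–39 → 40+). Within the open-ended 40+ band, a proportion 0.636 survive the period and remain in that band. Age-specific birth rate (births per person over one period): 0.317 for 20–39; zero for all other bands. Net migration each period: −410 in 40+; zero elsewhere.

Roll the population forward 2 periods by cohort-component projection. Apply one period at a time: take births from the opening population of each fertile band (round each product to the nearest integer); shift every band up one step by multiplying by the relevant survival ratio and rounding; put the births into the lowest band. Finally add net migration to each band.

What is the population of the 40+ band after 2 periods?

Let group 1 be 0–19 through group 3 = 40+.
Period 1.
Births: 2000 × 0.317 = 634
Group 2: 11000 × 0.951 = 10461
Group 3: 2000 × 0.957 + 10100 × 0.636 = 1914 + 6424 = 8338
Net migration: Group 3 − 410 → 7928
End of period: [634, 10461, 7928]
Period 2.
Births: 10461 × 0.317 = 3316
Group 2: 634 × 0.951 = 603
Group 3: 10461 × 0.957 + 7928 × 0.636 = 10011 + 5042 = 15053
Net migration: Group 3 − 410 → 14643
End of period: [3316, 603, 14643]

14643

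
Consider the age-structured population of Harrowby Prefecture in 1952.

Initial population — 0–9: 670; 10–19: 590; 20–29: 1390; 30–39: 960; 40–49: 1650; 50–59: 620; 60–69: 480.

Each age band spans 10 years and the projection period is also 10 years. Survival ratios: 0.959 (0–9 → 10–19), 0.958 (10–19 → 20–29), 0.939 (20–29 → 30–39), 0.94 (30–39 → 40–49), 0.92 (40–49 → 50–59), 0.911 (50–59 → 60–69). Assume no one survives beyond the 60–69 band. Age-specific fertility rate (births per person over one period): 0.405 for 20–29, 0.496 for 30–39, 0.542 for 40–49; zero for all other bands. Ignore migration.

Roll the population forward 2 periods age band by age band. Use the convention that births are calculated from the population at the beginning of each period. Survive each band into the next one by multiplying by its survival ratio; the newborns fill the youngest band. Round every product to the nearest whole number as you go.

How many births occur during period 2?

1365

— Period 1 —
Births: 1390 × 0.405 = 563 ; 960 × 0.496 = 476 ; 1650 × 0.542 = 894 ⇒ total 1933
10–19: 670 × 0.959 = 643
20–29: 590 × 0.958 = 565
30–39: 1390 × 0.939 = 1305
40–49: 960 × 0.94 = 902
50–59: 1650 × 0.92 = 1518
60–69: 620 × 0.911 = 565
Giving 1933 / 643 / 565 / 1305 / 902 / 1518 / 565.
— Period 2 —
Births: 565 × 0.405 = 229 ; 1305 × 0.496 = 647 ; 902 × 0.542 = 489 ⇒ total 1365
10–19: 1933 × 0.959 = 1854
20–29: 643 × 0.958 = 616
30–39: 565 × 0.939 = 531
40–49: 1305 × 0.94 = 1227
50–59: 902 × 0.92 = 830
60–69: 1518 × 0.911 = 1383
Giving 1365 / 1854 / 616 / 531 / 1227 / 830 / 1383.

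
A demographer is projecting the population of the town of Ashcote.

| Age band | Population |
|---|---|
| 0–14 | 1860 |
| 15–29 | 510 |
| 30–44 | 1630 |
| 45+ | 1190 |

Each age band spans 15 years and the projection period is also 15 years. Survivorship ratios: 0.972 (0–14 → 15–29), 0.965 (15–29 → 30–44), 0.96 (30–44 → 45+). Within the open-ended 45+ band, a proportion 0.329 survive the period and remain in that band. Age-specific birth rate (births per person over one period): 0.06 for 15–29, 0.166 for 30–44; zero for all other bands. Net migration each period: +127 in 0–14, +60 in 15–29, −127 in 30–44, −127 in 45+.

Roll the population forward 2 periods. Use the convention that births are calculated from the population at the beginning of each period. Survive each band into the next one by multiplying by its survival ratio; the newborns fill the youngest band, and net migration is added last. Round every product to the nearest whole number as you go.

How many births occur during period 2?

173

Period 1:
Births: 510 × 0.06 = 31  |  1630 × 0.166 = 271 — total 302
15–29: 1860 × 0.972 = 1808
30–44: 510 × 0.965 = 492
45+: 1630 × 0.96 + 1190 × 0.329 = 1565 + 392 = 1957
Net migration: 0–14 + 127 → 429; 15–29 + 60 → 1868; 30–44 − 127 → 365; 45+ − 127 → 1830
End of period: [429, 1868, 365, 1830]
Period 2:
Births: 1868 × 0.06 = 112  |  365 × 0.166 = 61 — total 173
15–29: 429 × 0.972 = 417
30–44: 1868 × 0.965 = 1803
45+: 365 × 0.96 + 1830 × 0.329 = 350 + 602 = 952
Net migration: 0–14 + 127 → 300; 15–29 + 60 → 477; 30–44 − 127 → 1676; 45+ − 127 → 825
End of period: [300, 477, 1676, 825]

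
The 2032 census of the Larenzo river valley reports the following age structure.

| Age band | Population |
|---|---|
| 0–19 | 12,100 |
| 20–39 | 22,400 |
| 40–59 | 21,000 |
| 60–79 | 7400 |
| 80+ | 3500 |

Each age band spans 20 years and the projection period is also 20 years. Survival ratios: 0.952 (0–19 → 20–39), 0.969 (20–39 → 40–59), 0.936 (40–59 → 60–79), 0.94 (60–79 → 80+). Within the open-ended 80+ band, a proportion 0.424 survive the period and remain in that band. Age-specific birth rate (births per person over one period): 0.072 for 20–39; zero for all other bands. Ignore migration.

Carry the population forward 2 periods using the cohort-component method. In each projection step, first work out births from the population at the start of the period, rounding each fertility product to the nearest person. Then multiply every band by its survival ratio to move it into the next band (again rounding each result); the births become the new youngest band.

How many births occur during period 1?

Period 1.
Births: 22400 × 0.072 = 1613
20–39: 12100 × 0.952 = 11519
40–59: 22400 × 0.969 = 21706
60–79: 21000 × 0.936 = 19656
80+: 7400 × 0.94 + 3500 × 0.424 = 6956 + 1484 = 8440
→ [1613, 11519, 21706, 19656, 8440]

1613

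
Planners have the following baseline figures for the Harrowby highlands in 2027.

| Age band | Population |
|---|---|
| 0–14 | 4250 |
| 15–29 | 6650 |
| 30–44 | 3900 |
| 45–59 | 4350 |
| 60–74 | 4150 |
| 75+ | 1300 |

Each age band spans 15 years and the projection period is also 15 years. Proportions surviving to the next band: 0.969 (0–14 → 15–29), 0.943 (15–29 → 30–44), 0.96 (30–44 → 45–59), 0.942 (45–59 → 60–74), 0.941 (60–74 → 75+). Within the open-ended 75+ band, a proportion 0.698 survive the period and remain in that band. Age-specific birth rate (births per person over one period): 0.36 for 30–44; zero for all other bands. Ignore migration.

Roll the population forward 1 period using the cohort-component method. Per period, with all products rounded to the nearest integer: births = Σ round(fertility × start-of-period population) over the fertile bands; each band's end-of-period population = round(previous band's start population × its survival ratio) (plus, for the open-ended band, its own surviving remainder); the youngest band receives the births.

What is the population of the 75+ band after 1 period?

4812

After projecting period 1:
Births: 3900 × 0.36 = 1404
15–29: 4250 × 0.969 = 4118
30–44: 6650 × 0.943 = 6271
45–59: 3900 × 0.96 = 3744
60–74: 4350 × 0.942 = 4098
75+: 4150 × 0.941 + 1300 × 0.698 = 3905 + 907 = 4812
Giving 1404 / 4118 / 6271 / 3744 / 4098 / 4812.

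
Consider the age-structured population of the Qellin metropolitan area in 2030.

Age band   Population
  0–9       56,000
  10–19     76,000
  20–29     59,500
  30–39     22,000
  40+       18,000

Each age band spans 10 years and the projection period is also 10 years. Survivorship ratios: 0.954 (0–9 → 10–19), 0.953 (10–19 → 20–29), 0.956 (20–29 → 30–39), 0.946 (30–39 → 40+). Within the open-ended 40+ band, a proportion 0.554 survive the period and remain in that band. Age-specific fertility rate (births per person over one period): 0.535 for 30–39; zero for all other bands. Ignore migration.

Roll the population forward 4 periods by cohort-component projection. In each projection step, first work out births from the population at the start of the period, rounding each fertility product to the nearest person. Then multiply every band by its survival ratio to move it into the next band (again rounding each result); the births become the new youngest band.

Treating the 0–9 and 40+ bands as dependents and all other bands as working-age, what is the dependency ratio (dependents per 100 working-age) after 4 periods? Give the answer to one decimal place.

(Bands numbered youngest = 1 to oldest = 5.)
[period 1]
Births: 22000 * 0.535 = 11770
Band 2: 56000 * 0.954 = 53424
Band 3: 76000 * 0.953 = 72428
Band 4: 59500 * 0.956 = 56882
Band 5: 22000 * 0.946 + 18000 * 0.554 = 20812 + 9972 = 30784
End of period: [11770, 53424, 72428, 56882, 30784]
[period 2]
Births: 56882 * 0.535 = 30432
Band 2: 11770 * 0.954 = 11229
Band 3: 53424 * 0.953 = 50913
Band 4: 72428 * 0.956 = 69241
Band 5: 56882 * 0.946 + 30784 * 0.554 = 53810 + 17054 = 70864
End of period: [30432, 11229, 50913, 69241, 70864]
[period 3]
Births: 69241 * 0.535 = 37044
Band 2: 30432 * 0.954 = 29032
Band 3: 11229 * 0.953 = 10701
Band 4: 50913 * 0.956 = 48673
Band 5: 69241 * 0.946 + 70864 * 0.554 = 65502 + 39259 = 104761
End of period: [37044, 29032, 10701, 48673, 104761]
[period 4]
Births: 48673 * 0.535 = 26040
Band 2: 37044 * 0.954 = 35340
Band 3: 29032 * 0.953 = 27667
Band 4: 10701 * 0.956 = 10230
Band 5: 48673 * 0.946 + 104761 * 0.554 = 46045 + 58038 = 104083
End of period: [26040, 35340, 27667, 10230, 104083]
Dependents (band 0–9 + band 40+) = 26040 + 104083 = 130123; working-age = 73237; ratio = 130123/73237 × 100 = 177.7

177.7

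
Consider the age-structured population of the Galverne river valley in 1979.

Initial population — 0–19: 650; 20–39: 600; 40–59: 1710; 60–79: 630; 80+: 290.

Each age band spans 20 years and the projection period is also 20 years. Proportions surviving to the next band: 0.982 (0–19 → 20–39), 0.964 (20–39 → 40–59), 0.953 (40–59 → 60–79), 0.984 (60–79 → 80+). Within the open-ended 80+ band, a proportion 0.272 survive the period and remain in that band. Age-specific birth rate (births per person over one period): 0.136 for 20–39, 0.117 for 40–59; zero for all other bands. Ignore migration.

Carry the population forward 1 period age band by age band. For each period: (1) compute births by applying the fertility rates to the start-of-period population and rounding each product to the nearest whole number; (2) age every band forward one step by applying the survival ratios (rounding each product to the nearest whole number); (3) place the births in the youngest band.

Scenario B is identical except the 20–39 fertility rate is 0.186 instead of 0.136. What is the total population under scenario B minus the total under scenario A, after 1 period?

30

Period 1:
Births: 600 * 0.136 = 82 ; 1710 * 0.117 = 200 → 282
20–39: 650 * 0.982 = 638
40–59: 600 * 0.964 = 578
60–79: 1710 * 0.953 = 1630
80+: 630 * 0.984 + 290 * 0.272 = 620 + 79 = 699
Population now: 0–19=282, 20–39=638, 40–59=578, 60–79=1630, 80+=699
Scenario A total after 1 period: 3827
Scenario B projection —
Period 1:
Births: 600 * 0.186 = 112 ; 1710 * 0.117 = 200 → 312
20–39: 650 * 0.982 = 638
40–59: 600 * 0.964 = 578
60–79: 1710 * 0.953 = 1630
80+: 630 * 0.984 + 290 * 0.272 = 620 + 79 = 699
Population now: 0–19=312, 20–39=638, 40–59=578, 60–79=1630, 80+=699
Scenario B total after 1 period: 3857
Difference B − A = 3857 − 3827 = 30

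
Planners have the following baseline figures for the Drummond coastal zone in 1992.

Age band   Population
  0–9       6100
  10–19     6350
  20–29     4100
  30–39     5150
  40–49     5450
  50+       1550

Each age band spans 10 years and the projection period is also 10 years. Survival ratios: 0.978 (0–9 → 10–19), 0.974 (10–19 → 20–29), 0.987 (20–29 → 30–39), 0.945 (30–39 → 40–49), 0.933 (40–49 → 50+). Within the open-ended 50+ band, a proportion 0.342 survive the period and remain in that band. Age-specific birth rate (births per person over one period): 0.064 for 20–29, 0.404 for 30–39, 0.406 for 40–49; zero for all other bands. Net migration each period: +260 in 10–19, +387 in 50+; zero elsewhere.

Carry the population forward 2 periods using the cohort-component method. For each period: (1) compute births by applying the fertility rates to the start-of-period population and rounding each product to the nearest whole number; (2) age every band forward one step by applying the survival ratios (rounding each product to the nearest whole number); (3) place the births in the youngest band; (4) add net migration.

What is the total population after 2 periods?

— Period 1 —
Births: 4100 * 0.064 = 262, 5150 * 0.404 = 2081, 5450 * 0.406 = 2213 — total 4556
10–19: 6100 * 0.978 = 5966
20–29: 6350 * 0.974 = 6185
30–39: 4100 * 0.987 = 4047
40–49: 5150 * 0.945 = 4867
50+: 5450 * 0.933 + 1550 * 0.342 = 5085 + 530 = 5615
Net migration: 10–19 + 260 → 6226; 50+ + 387 → 6002
End of period: [4556, 6226, 6185, 4047, 4867, 6002]
— Period 2 —
Births: 6185 * 0.064 = 396, 4047 * 0.404 = 1635, 4867 * 0.406 = 1976 — total 4007
10–19: 4556 * 0.978 = 4456
20–29: 6226 * 0.974 = 6064
30–39: 6185 * 0.987 = 6105
40–49: 4047 * 0.945 = 3824
50+: 4867 * 0.933 + 6002 * 0.342 = 4541 + 2053 = 6594
Net migration: 10–19 + 260 → 4716; 50+ + 387 → 6981
End of period: [4007, 4716, 6064, 6105, 3824, 6981]
Total after period 2: 4007 + 4716 + 6064 + 6105 + 3824 + 6981 = 31697

31697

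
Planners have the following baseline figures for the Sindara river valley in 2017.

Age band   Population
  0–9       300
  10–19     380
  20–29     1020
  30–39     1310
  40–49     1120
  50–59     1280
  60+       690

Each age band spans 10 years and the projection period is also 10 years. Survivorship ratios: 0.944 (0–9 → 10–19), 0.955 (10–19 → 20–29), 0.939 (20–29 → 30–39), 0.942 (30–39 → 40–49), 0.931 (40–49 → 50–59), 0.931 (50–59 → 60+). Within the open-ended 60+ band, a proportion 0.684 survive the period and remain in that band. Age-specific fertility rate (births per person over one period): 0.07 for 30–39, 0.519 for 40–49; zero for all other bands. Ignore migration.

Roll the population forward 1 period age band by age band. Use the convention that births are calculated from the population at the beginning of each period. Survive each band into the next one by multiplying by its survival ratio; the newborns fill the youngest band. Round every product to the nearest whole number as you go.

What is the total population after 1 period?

6218

Period 1.
Births: 1310 * 0.07 = 92, 1120 * 0.519 = 581 — total 673
10–19: 300 * 0.944 = 283
20–29: 380 * 0.955 = 363
30–39: 1020 * 0.939 = 958
40–49: 1310 * 0.942 = 1234
50–59: 1120 * 0.931 = 1043
60+: 1280 * 0.931 + 690 * 0.684 = 1192 + 472 = 1664
→ [673, 283, 363, 958, 1234, 1043, 1664]
Total after period 1: 673 + 283 + 363 + 958 + 1234 + 1043 + 1664 = 6218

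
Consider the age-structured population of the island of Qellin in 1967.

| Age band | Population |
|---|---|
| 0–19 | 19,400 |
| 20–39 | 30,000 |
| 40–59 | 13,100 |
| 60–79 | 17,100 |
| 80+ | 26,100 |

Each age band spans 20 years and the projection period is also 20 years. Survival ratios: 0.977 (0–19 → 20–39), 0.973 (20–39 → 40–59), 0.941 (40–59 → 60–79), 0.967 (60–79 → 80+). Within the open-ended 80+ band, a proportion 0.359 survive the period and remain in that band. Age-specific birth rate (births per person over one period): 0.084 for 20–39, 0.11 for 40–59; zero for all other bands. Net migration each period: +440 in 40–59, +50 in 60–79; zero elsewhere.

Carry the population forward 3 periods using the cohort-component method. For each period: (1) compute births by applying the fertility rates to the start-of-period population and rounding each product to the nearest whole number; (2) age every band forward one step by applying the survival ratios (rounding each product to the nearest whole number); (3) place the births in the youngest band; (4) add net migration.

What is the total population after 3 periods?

Call the groups 1 to 5, youngest first.
— Period 1 —
Births: 30000 * 0.084 = 2520 ; 13100 * 0.11 = 1441 — total 3961
Group 2: 19400 * 0.977 = 18954
Group 3: 30000 * 0.973 = 29190
Group 4: 13100 * 0.941 = 12327
Group 5: 17100 * 0.967 + 26100 * 0.359 = 16536 + 9370 = 25906
Net migration: Group 3 + 440 → 29630; Group 4 + 50 → 12377
End of period: [3961, 18954, 29630, 12377, 25906]
— Period 2 —
Births: 18954 * 0.084 = 1592 ; 29630 * 0.11 = 3259 — total 4851
Group 2: 3961 * 0.977 = 3870
Group 3: 18954 * 0.973 = 18442
Group 4: 29630 * 0.941 = 27882
Group 5: 12377 * 0.967 + 25906 * 0.359 = 11969 + 9300 = 21269
Net migration: Group 3 + 440 → 18882; Group 4 + 50 → 27932
End of period: [4851, 3870, 18882, 27932, 21269]
— Period 3 —
Births: 3870 * 0.084 = 325 ; 18882 * 0.11 = 2077 — total 2402
Group 2: 4851 * 0.977 = 4739
Group 3: 3870 * 0.973 = 3766
Group 4: 18882 * 0.941 = 17768
Group 5: 27932 * 0.967 + 21269 * 0.359 = 27010 + 7636 = 34646
Net migration: Group 3 + 440 → 4206; Group 4 + 50 → 17818
End of period: [2402, 4739, 4206, 17818, 34646]
Total after period 3: 2402 + 4739 + 4206 + 17818 + 34646 = 63811

63811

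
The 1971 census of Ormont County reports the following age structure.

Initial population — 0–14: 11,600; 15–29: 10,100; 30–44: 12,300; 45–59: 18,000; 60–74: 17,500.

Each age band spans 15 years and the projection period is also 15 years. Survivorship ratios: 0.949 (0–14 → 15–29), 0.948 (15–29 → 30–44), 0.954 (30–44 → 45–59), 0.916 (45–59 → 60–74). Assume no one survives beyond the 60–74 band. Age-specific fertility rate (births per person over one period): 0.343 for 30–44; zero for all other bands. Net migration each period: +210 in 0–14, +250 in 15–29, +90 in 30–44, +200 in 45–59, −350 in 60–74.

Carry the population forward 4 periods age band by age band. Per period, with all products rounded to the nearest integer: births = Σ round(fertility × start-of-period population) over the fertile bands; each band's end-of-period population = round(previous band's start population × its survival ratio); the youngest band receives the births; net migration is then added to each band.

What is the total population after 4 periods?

22692

Call the bands 1 to 5, youngest first.
After projecting period 1:
Births: 12300 * 0.343 = 4219
Band 2: 11600 * 0.949 = 11008
Band 3: 10100 * 0.948 = 9575
Band 4: 12300 * 0.954 = 11734
Band 5: 18000 * 0.916 = 16488
Net migration: Band 1 + 210 → 4429; Band 2 + 250 → 11258; Band 3 + 90 → 9665; Band 4 + 200 → 11934; Band 5 − 350 → 16138
→ [4429, 11258, 9665, 11934, 16138]
After projecting period 2:
Births: 9665 * 0.343 = 3315
Band 2: 4429 * 0.949 = 4203
Band 3: 11258 * 0.948 = 10673
Band 4: 9665 * 0.954 = 9220
Band 5: 11934 * 0.916 = 10932
Net migration: Band 1 + 210 → 3525; Band 2 + 250 → 4453; Band 3 + 90 → 10763; Band 4 + 200 → 9420; Band 5 − 350 → 10582
→ [3525, 4453, 10763, 9420, 10582]
After projecting period 3:
Births: 10763 * 0.343 = 3692
Band 2: 3525 * 0.949 = 3345
Band 3: 4453 * 0.948 = 4221
Band 4: 10763 * 0.954 = 10268
Band 5: 9420 * 0.916 = 8629
Net migration: Band 1 + 210 → 3902; Band 2 + 250 → 3595; Band 3 + 90 → 4311; Band 4 + 200 → 10468; Band 5 − 350 → 8279
→ [3902, 3595, 4311, 10468, 8279]
After projecting period 4:
Births: 4311 * 0.343 = 1479
Band 2: 3902 * 0.949 = 3703
Band 3: 3595 * 0.948 = 3408
Band 4: 4311 * 0.954 = 4113
Band 5: 10468 * 0.916 = 9589
Net migration: Band 1 + 210 → 1689; Band 2 + 250 → 3953; Band 3 + 90 → 3498; Band 4 + 200 → 4313; Band 5 − 350 → 9239
→ [1689, 3953, 3498, 4313, 9239]
Total after period 4: 1689 + 3953 + 3498 + 4313 + 9239 = 22692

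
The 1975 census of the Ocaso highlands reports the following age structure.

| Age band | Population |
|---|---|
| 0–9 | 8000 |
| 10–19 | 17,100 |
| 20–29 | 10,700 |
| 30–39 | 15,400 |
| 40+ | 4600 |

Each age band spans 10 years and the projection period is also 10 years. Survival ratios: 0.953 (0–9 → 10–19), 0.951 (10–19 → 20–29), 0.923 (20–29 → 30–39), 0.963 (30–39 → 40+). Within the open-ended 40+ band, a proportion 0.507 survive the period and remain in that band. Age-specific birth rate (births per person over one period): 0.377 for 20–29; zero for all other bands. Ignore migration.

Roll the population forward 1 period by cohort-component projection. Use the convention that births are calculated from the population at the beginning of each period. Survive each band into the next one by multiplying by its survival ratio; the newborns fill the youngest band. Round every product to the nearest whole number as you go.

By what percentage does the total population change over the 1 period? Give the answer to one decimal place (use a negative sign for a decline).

-1.5

Period 1:
Births: 10700 × 0.377 = 4034
10–19: 8000 × 0.953 = 7624
20–29: 17100 × 0.951 = 16262
30–39: 10700 × 0.923 = 9876
40+: 15400 × 0.963 + 4600 × 0.507 = 14830 + 2332 = 17162
→ [4034, 7624, 16262, 9876, 17162]
Total: 55800 → 54958; change = -842; percentage change = -1.5%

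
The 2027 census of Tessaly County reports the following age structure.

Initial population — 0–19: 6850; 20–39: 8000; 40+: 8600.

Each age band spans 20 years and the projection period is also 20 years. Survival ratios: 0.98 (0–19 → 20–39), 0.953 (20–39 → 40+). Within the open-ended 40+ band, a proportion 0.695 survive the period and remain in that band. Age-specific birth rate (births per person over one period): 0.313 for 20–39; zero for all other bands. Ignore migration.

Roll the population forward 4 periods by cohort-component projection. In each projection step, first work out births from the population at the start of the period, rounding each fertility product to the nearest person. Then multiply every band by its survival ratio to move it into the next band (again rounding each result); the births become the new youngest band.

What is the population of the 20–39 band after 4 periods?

[period 1]
Births: 8000 * 0.313 = 2504
20–39: 6850 * 0.98 = 6713
40+: 8000 * 0.953 + 8600 * 0.695 = 7624 + 5977 = 13601
Giving 2504 / 6713 / 13601.
[period 2]
Births: 6713 * 0.313 = 2101
20–39: 2504 * 0.98 = 2454
40+: 6713 * 0.953 + 13601 * 0.695 = 6397 + 9453 = 15850
Giving 2101 / 2454 / 15850.
[period 3]
Births: 2454 * 0.313 = 768
20–39: 2101 * 0.98 = 2059
40+: 2454 * 0.953 + 15850 * 0.695 = 2339 + 11016 = 13355
Giving 768 / 2059 / 13355.
[period 4]
Births: 2059 * 0.313 = 644
20–39: 768 * 0.98 = 753
40+: 2059 * 0.953 + 13355 * 0.695 = 1962 + 9282 = 11244
Giving 644 / 753 / 11244.

753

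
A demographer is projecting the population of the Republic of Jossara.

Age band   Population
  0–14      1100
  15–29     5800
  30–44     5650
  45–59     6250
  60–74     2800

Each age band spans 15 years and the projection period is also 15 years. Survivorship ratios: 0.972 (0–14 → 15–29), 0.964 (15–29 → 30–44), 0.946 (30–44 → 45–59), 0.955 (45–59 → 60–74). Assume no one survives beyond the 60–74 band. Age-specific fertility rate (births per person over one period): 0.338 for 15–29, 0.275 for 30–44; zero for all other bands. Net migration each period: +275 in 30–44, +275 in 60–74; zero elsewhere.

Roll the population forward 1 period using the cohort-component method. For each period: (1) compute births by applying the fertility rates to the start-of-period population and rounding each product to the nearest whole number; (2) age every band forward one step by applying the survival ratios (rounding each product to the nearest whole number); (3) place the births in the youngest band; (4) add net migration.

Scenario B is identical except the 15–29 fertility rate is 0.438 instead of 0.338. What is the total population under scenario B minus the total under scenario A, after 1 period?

Call the bands 1 to 5, youngest first.
— Period 1 —
Births: 5800 * 0.338 = 1960  |  5650 * 0.275 = 1554 ⇒ total 3514
Band 2: 1100 * 0.972 = 1069
Band 3: 5800 * 0.964 = 5591
Band 4: 5650 * 0.946 = 5345
Band 5: 6250 * 0.955 = 5969
Net migration: Band 3 + 275 → 5866; Band 5 + 275 → 6244
End of period: [3514, 1069, 5866, 5345, 6244]
Scenario A total after 1 period: 22038
Scenario B projection —
— Period 1 —
Births: 5800 * 0.438 = 2540  |  5650 * 0.275 = 1554 ⇒ total 4094
Band 2: 1100 * 0.972 = 1069
Band 3: 5800 * 0.964 = 5591
Band 4: 5650 * 0.946 = 5345
Band 5: 6250 * 0.955 = 5969
Net migration: Band 3 + 275 → 5866; Band 5 + 275 → 6244
End of period: [4094, 1069, 5866, 5345, 6244]
Scenario B total after 1 period: 22618
Difference B − A = 22618 − 22038 = 580

580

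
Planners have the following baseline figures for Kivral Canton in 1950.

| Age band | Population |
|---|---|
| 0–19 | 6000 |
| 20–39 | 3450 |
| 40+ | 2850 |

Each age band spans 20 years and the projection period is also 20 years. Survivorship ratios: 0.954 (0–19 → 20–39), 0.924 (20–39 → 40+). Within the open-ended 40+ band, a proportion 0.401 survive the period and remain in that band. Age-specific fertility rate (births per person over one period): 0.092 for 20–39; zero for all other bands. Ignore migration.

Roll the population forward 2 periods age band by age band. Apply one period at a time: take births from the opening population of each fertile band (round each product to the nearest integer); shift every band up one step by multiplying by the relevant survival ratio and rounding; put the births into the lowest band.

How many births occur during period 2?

Numbering the bands 1..3 from youngest to oldest:
— Period 1 —
Births: 3450 * 0.092 = 317
Band 2: 6000 * 0.954 = 5724
Band 3: 3450 * 0.924 + 2850 * 0.401 = 3188 + 1143 = 4331
Giving 317 / 5724 / 4331.
— Period 2 —
Births: 5724 * 0.092 = 527
Band 2: 317 * 0.954 = 302
Band 3: 5724 * 0.924 + 4331 * 0.401 = 5289 + 1737 = 7026
Giving 527 / 302 / 7026.

527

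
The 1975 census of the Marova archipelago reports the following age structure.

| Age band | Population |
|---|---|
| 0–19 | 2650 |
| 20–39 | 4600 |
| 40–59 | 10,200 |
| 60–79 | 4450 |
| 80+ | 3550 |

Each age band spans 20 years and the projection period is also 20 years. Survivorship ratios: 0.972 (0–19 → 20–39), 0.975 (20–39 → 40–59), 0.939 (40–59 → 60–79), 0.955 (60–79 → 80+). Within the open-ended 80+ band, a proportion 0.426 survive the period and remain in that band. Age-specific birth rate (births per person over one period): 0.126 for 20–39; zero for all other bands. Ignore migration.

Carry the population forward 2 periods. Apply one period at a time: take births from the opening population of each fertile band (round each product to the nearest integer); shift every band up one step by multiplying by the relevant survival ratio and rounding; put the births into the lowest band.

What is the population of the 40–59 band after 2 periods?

2512

After projecting period 1:
Births: 4600 × 0.126 = 580
20–39: 2650 × 0.972 = 2576
40–59: 4600 × 0.975 = 4485
60–79: 10200 × 0.939 = 9578
80+: 4450 × 0.955 + 3550 × 0.426 = 4250 + 1512 = 5762
Giving 580 / 2576 / 4485 / 9578 / 5762.
After projecting period 2:
Births: 2576 × 0.126 = 325
20–39: 580 × 0.972 = 564
40–59: 2576 × 0.975 = 2512
60–79: 4485 × 0.939 = 4211
80+: 9578 × 0.955 + 5762 × 0.426 = 9147 + 2455 = 11602
Giving 325 / 564 / 2512 / 4211 / 11602.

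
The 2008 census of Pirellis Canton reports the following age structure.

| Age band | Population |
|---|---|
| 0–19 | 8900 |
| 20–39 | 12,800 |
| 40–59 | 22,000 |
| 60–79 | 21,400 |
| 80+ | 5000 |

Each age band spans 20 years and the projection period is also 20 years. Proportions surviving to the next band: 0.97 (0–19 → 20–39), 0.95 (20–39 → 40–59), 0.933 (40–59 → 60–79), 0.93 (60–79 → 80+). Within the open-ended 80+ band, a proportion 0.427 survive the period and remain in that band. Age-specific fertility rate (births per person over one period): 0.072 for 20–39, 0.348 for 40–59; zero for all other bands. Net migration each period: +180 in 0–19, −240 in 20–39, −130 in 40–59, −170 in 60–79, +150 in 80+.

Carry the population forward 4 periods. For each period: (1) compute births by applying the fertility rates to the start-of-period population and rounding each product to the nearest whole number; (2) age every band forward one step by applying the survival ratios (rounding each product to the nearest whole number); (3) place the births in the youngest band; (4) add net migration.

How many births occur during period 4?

3014

[period 1]
Births: 12800 × 0.072 = 922  |  22000 × 0.348 = 7656 ⇒ total 8578
20–39: 8900 × 0.97 = 8633
40–59: 12800 × 0.95 = 12160
60–79: 22000 × 0.933 = 20526
80+: 21400 × 0.93 + 5000 × 0.427 = 19902 + 2135 = 22037
Net migration: 0–19 + 180 → 8758; 20–39 − 240 → 8393; 40–59 − 130 → 12030; 60–79 − 170 → 20356; 80+ + 150 → 22187
Population now: 0–19=8758, 20–39=8393, 40–59=12030, 60–79=20356, 80+=22187
[period 2]
Births: 8393 × 0.072 = 604  |  12030 × 0.348 = 4186 ⇒ total 4790
20–39: 8758 × 0.97 = 8495
40–59: 8393 × 0.95 = 7973
60–79: 12030 × 0.933 = 11224
80+: 20356 × 0.93 + 22187 × 0.427 = 18931 + 9474 = 28405
Net migration: 0–19 + 180 → 4970; 20–39 − 240 → 8255; 40–59 − 130 → 7843; 60–79 − 170 → 11054; 80+ + 150 → 28555
Population now: 0–19=4970, 20–39=8255, 40–59=7843, 60–79=11054, 80+=28555
[period 3]
Births: 8255 × 0.072 = 594  |  7843 × 0.348 = 2729 ⇒ total 3323
20–39: 4970 × 0.97 = 4821
40–59: 8255 × 0.95 = 7842
60–79: 7843 × 0.933 = 7318
80+: 11054 × 0.93 + 28555 × 0.427 = 10280 + 12193 = 22473
Net migration: 0–19 + 180 → 3503; 20–39 − 240 → 4581; 40–59 − 130 → 7712; 60–79 − 170 → 7148; 80+ + 150 → 22623
Population now: 0–19=3503, 20–39=4581, 40–59=7712, 60–79=7148, 80+=22623
[period 4]
Births: 4581 × 0.072 = 330  |  7712 × 0.348 = 2684 ⇒ total 3014
20–39: 3503 × 0.97 = 3398
40–59: 4581 × 0.95 = 4352
60–79: 7712 × 0.933 = 7195
80+: 7148 × 0.93 + 22623 × 0.427 = 6648 + 9660 = 16308
Net migration: 0–19 + 180 → 3194; 20–39 − 240 → 3158; 40–59 − 130 → 4222; 60–79 − 170 → 7025; 80+ + 150 → 16458
Population now: 0–19=3194, 20–39=3158, 40–59=4222, 60–79=7025, 80+=16458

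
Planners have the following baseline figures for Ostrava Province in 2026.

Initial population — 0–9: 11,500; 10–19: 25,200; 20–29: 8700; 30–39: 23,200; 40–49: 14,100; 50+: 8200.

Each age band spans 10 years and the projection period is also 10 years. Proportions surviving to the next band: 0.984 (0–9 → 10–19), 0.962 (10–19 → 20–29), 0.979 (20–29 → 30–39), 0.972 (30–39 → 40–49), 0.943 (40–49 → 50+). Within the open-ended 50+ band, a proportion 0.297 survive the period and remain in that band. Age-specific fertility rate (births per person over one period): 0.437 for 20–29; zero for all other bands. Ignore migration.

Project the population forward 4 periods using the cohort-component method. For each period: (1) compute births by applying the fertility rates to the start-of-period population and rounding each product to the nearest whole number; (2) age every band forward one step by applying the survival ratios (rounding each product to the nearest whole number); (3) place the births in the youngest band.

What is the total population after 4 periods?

(Groups numbered youngest = 1 to oldest = 6.)
Period 1.
Births: 8700 × 0.437 = 3802
Group 2: 11500 × 0.984 = 11316
Group 3: 25200 × 0.962 = 24242
Group 4: 8700 × 0.979 = 8517
Group 5: 23200 × 0.972 = 22550
Group 6: 14100 × 0.943 + 8200 × 0.297 = 13296 + 2435 = 15731
→ [3802, 11316, 24242, 8517, 22550, 15731]
Period 2.
Births: 24242 × 0.437 = 10594
Group 2: 3802 × 0.984 = 3741
Group 3: 11316 × 0.962 = 10886
Group 4: 24242 × 0.979 = 23733
Group 5: 8517 × 0.972 = 8279
Group 6: 22550 × 0.943 + 15731 × 0.297 = 21265 + 4672 = 25937
→ [10594, 3741, 10886, 23733, 8279, 25937]
Period 3.
Births: 10886 × 0.437 = 4757
Group 2: 10594 × 0.984 = 10424
Group 3: 3741 × 0.962 = 3599
Group 4: 10886 × 0.979 = 10657
Group 5: 23733 × 0.972 = 23068
Group 6: 8279 × 0.943 + 25937 × 0.297 = 7807 + 7703 = 15510
→ [4757, 10424, 3599, 10657, 23068, 15510]
Period 4.
Births: 3599 × 0.437 = 1573
Group 2: 4757 × 0.984 = 4681
Group 3: 10424 × 0.962 = 10028
Group 4: 3599 × 0.979 = 3523
Group 5: 10657 × 0.972 = 10359
Group 6: 23068 × 0.943 + 15510 × 0.297 = 21753 + 4606 = 26359
→ [1573, 4681, 10028, 3523, 10359, 26359]
Total after period 4: 1573 + 4681 + 10028 + 3523 + 10359 + 26359 = 56523

56523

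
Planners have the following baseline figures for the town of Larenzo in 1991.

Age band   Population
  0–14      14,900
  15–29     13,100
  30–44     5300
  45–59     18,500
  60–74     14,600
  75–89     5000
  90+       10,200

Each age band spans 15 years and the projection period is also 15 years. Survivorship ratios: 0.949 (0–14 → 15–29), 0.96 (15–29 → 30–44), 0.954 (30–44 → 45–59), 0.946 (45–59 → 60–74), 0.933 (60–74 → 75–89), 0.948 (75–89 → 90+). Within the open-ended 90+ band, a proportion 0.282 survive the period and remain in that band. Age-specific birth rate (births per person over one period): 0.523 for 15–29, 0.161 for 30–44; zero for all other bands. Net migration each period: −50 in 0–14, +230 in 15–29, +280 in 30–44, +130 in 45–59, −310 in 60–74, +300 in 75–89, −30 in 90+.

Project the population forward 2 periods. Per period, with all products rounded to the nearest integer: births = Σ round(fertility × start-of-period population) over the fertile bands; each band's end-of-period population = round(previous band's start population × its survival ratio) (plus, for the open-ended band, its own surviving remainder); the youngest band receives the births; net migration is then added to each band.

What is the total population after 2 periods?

Period 1.
Births: 13100 * 0.523 = 6851  |  5300 * 0.161 = 853 ⇒ total 7704
15–29: 14900 * 0.949 = 14140
30–44: 13100 * 0.96 = 12576
45–59: 5300 * 0.954 = 5056
60–74: 18500 * 0.946 = 17501
75–89: 14600 * 0.933 = 13622
90+: 5000 * 0.948 + 10200 * 0.282 = 4740 + 2876 = 7616
Net migration: 0–14 − 50 → 7654; 15–29 + 230 → 14370; 30–44 + 280 → 12856; 45–59 + 130 → 5186; 60–74 − 310 → 17191; 75–89 + 300 → 13922; 90+ − 30 → 7586
End of period: [7654, 14370, 12856, 5186, 17191, 13922, 7586]
Period 2.
Births: 14370 * 0.523 = 7516  |  12856 * 0.161 = 2070 ⇒ total 9586
15–29: 7654 * 0.949 = 7264
30–44: 14370 * 0.96 = 13795
45–59: 12856 * 0.954 = 12265
60–74: 5186 * 0.946 = 4906
75–89: 17191 * 0.933 = 16039
90+: 13922 * 0.948 + 7586 * 0.282 = 13198 + 2139 = 15337
Net migration: 0–14 − 50 → 9536; 15–29 + 230 → 7494; 30–44 + 280 → 14075; 45–59 + 130 → 12395; 60–74 − 310 → 4596; 75–89 + 300 → 16339; 90+ − 30 → 15307
End of period: [9536, 7494, 14075, 12395, 4596, 16339, 15307]
Total after period 2: 9536 + 7494 + 14075 + 12395 + 4596 + 16339 + 15307 = 79742

79742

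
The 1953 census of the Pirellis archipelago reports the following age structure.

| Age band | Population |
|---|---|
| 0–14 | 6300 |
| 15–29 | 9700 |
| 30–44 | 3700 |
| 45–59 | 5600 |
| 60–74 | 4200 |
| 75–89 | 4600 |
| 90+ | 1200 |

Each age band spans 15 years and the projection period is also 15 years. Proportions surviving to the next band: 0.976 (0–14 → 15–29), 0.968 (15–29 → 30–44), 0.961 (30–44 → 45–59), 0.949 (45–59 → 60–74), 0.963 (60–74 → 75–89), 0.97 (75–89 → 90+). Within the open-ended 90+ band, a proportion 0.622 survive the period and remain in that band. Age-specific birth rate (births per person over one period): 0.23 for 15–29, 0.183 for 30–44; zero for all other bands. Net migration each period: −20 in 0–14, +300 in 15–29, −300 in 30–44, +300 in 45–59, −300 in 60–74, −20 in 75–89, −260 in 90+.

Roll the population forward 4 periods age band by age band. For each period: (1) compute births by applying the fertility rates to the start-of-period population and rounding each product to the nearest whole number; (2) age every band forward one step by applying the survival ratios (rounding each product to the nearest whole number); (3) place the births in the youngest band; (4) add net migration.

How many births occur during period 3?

1805

Call the groups 1 to 7, youngest first.
— Period 1 —
Births: 9700 × 0.23 = 2231 ; 3700 × 0.183 = 677 — total 2908
Group 2: 6300 × 0.976 = 6149
Group 3: 9700 × 0.968 = 9390
Group 4: 3700 × 0.961 = 3556
Group 5: 5600 × 0.949 = 5314
Group 6: 4200 × 0.963 = 4045
Group 7: 4600 × 0.97 + 1200 × 0.622 = 4462 + 746 = 5208
Net migration: Group 1 − 20 → 2888; Group 2 + 300 → 6449; Group 3 − 300 → 9090; Group 4 + 300 → 3856; Group 5 − 300 → 5014; Group 6 − 20 → 4025; Group 7 − 260 → 4948
→ [2888, 6449, 9090, 3856, 5014, 4025, 4948]
— Period 2 —
Births: 6449 × 0.23 = 1483 ; 9090 × 0.183 = 1663 — total 3146
Group 2: 2888 × 0.976 = 2819
Group 3: 6449 × 0.968 = 6243
Group 4: 9090 × 0.961 = 8735
Group 5: 3856 × 0.949 = 3659
Group 6: 5014 × 0.963 = 4828
Group 7: 4025 × 0.97 + 4948 × 0.622 = 3904 + 3078 = 6982
Net migration: Group 1 − 20 → 3126; Group 2 + 300 → 3119; Group 3 − 300 → 5943; Group 4 + 300 → 9035; Group 5 − 300 → 3359; Group 6 − 20 → 4808; Group 7 − 260 → 6722
→ [3126, 3119, 5943, 9035, 3359, 4808, 6722]
— Period 3 —
Births: 3119 × 0.23 = 717 ; 5943 × 0.183 = 1088 — total 1805
Group 2: 3126 × 0.976 = 3051
Group 3: 3119 × 0.968 = 3019
Group 4: 5943 × 0.961 = 5711
Group 5: 9035 × 0.949 = 8574
Group 6: 3359 × 0.963 = 3235
Group 7: 4808 × 0.97 + 6722 × 0.622 = 4664 + 4181 = 8845
Net migration: Group 1 − 20 → 1785; Group 2 + 300 → 3351; Group 3 − 300 → 2719; Group 4 + 300 → 6011; Group 5 − 300 → 8274; Group 6 − 20 → 3215; Group 7 − 260 → 8585
→ [1785, 3351, 2719, 6011, 8274, 3215, 8585]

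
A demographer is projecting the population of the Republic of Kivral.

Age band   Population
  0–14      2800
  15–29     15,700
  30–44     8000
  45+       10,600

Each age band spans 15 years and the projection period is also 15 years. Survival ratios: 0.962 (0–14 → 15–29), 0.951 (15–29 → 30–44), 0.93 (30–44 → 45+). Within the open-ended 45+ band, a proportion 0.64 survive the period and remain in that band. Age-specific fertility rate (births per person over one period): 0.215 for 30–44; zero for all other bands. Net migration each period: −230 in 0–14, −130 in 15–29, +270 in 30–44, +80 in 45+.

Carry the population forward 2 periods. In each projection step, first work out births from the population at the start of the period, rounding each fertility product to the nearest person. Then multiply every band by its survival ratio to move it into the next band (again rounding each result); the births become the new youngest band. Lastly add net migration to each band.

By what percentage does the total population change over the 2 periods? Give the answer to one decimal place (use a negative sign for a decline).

Period 1:
Births: 8000 × 0.215 = 1720
15–29: 2800 × 0.962 = 2694
30–44: 15700 × 0.951 = 14931
45+: 8000 × 0.93 + 10600 × 0.64 = 7440 + 6784 = 14224
Net migration: 0–14 − 230 → 1490; 15–29 − 130 → 2564; 30–44 + 270 → 15201; 45+ + 80 → 14304
End of period: [1490, 2564, 15201, 14304]
Period 2:
Births: 15201 × 0.215 = 3268
15–29: 1490 × 0.962 = 1433
30–44: 2564 × 0.951 = 2438
45+: 15201 × 0.93 + 14304 × 0.64 = 14137 + 9155 = 23292
Net migration: 0–14 − 230 → 3038; 15–29 − 130 → 1303; 30–44 + 270 → 2708; 45+ + 80 → 23372
End of period: [3038, 1303, 2708, 23372]
Total: 37100 → 30421; change = -6679; percentage change = -18.0%

-18.0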